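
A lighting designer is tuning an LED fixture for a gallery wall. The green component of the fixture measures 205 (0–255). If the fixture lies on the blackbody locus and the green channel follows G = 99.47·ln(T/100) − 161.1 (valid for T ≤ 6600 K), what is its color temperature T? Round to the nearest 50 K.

ln t = (205 + 161.1) / 99.47 = 3.6805.
t = e^3.6805 = 39.666.
T = 100·t = 3967 K → 3950 K to the nearest 50 K.

3950 K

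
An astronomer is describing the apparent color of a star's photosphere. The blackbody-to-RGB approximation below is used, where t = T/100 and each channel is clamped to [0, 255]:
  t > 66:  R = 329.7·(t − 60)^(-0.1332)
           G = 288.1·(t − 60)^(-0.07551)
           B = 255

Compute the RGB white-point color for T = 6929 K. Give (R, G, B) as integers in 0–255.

(245, 243, 255)

t = 6929/100 = 69.29; the t > 66 branch applies.
R = 329.7·(69.29 − 60)^(-0.1332) = 329.7·9.29^(-0.1332) = 329.7·0.74312 = 245.007.
G = 288.1·(69.29 − 60)^(-0.07551) = 288.1·9.29^(-0.07551) = 288.1·0.84509 = 243.472.
B = 255 by definition for t > 66.
Rounded: (245, 243, 255).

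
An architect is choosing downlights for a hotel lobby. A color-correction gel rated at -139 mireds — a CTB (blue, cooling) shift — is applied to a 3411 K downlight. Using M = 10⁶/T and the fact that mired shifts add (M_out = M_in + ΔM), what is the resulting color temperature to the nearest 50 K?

M_in = 10⁶/3411 = 293.17 mireds.
M_out = 293.17 + (-139) = 154.17 mireds.
T_out = 10⁶/154.17 = 6486.4 K → 6500 K.

6500 K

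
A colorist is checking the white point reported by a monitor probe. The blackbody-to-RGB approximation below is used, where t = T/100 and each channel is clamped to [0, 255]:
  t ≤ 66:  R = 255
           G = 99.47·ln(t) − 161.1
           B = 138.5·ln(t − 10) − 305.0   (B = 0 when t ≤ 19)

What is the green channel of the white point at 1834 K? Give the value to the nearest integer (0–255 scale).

128

t = 1834/100 = 18.34; the t ≤ 66 branch applies.
G = 99.47·ln 18.34 − 161.1 = 99.47·2.9091 − 161.1 = 128.267.
Rounded: 128.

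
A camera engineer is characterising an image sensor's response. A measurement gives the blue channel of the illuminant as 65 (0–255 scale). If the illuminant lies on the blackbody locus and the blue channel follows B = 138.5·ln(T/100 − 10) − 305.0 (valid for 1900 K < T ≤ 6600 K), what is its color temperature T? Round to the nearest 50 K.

ln(t − 10) = (65 + 305.0) / 138.5 = 2.6715.
t − 10 = e^2.6715 = 14.461, so t = 24.461.
T = 100·t = 2446 K → 2450 K to the nearest 50 K.

2450 K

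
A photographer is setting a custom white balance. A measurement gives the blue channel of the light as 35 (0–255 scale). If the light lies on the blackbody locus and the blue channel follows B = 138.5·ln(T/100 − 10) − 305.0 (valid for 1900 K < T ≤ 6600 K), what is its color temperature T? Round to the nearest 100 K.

2200 K

ln(t − 10) = (35 + 305.0) / 138.5 = 2.4549.
t − 10 = e^2.4549 = 11.645, so t = 21.645.
T = 100·t = 2164 K → 2200 K to the nearest 100 K.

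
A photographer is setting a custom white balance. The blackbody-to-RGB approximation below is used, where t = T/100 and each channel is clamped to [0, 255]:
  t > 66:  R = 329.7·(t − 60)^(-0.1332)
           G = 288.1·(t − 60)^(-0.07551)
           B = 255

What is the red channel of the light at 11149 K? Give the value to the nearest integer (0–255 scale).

t = 11149/100 = 111.49; the t > 66 branch applies.
R = 329.7·(111.49 − 60)^(-0.1332) = 329.7·51.49^(-0.1332) = 329.7·0.59156 = 195.037.
Rounded: 195.

195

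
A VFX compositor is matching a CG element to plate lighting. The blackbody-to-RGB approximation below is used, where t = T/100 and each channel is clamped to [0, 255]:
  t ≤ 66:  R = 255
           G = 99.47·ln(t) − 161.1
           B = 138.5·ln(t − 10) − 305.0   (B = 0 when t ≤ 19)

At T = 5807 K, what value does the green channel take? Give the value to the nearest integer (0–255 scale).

243

t = 5807/100 = 58.07; the t ≤ 66 branch applies.
G = 99.47·ln 58.07 − 161.1 = 99.47·4.0616 − 161.1 = 242.912.
Rounded: 243.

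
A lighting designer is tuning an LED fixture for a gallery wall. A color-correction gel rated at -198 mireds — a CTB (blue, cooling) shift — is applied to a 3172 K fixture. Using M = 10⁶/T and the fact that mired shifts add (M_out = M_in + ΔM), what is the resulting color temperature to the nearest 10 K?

8530 K

M_in = 10⁶/3172 = 315.26 mireds.
M_out = 315.26 + (-198) = 117.26 mireds.
T_out = 10⁶/117.26 = 8528.2 K → 8530 K.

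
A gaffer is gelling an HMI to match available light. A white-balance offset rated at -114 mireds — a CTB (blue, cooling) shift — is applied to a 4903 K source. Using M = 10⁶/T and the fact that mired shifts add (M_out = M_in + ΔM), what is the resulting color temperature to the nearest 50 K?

M_in = 10⁶/4903 = 203.96 mireds.
M_out = 203.96 + (-114) = 89.96 mireds.
T_out = 10⁶/89.96 = 11116.5 K → 11100 K.

11100 K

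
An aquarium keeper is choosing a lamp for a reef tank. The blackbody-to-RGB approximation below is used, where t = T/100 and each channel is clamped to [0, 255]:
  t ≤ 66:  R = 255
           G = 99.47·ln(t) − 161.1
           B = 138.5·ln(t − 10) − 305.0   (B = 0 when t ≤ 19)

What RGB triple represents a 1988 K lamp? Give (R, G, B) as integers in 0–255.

t = 1988/100 = 19.88; the t ≤ 66 branch applies.
R = 255 by definition for t ≤ 66.
G = 99.47·ln 19.88 − 161.1 = 99.47·2.9897 − 161.1 = 136.287.
B = 138.5·ln(19.88 − 10) − 305.0 = 138.5·ln 9.88 − 305.0 = 138.5·2.2905 − 305.0 = 12.236.
Rounded: (255, 136, 12).

(255, 136, 12)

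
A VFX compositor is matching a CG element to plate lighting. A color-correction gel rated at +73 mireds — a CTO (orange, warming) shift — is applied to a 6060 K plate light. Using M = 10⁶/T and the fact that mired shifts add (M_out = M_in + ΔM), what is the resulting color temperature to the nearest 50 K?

M_in = 10⁶/6060 = 165.02 mireds.
M_out = 165.02 + (+73) = 238.02 mireds.
T_out = 10⁶/238.02 = 4201.4 K → 4200 K.

4200 K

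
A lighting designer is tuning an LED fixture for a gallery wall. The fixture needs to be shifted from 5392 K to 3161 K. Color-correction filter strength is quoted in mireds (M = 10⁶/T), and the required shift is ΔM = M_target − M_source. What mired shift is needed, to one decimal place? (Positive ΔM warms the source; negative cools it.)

M_source = 10⁶/5392 = 185.460; M_target = 10⁶/3161 = 316.356.
ΔM = 316.356 − 185.460 = 130.896 → +130.9 mireds, a warming shift.

+130.9 mireds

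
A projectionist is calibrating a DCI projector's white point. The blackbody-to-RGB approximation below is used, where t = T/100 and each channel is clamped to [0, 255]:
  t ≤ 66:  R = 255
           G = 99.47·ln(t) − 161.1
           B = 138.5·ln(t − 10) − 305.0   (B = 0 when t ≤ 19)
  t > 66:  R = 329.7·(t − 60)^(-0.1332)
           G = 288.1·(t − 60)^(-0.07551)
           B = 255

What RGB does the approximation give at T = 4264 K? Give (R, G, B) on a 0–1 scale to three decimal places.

t = 4264/100 = 42.64; the t ≤ 66 branch applies.
R = 255 by definition for t ≤ 66.
G = 99.47·ln 42.64 − 161.1 = 99.47·3.7528 − 161.1 = 212.190.
B = 138.5·ln(42.64 − 10) − 305.0 = 138.5·ln 32.64 − 305.0 = 138.5·3.4855 − 305.0 = 177.747.
Dividing each by 255: (1.0000, 0.8321, 0.6970) → (1.000, 0.832, 0.697).

(1.000, 0.832, 0.697)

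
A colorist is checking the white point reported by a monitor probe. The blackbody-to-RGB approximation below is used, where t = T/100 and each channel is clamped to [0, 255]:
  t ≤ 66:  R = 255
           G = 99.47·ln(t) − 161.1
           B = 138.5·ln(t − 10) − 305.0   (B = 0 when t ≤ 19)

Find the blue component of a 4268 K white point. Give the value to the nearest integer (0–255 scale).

t = 4268/100 = 42.68; the t ≤ 66 branch applies.
B = 138.5·ln(42.68 − 10) − 305.0 = 138.5·ln 32.68 − 305.0 = 138.5·3.4868 − 305.0 = 177.917.
Rounded: 178.

178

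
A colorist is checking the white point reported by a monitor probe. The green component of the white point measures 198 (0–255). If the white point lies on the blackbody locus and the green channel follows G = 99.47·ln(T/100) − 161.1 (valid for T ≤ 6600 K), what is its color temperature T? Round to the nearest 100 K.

ln t = (198 + 161.1) / 99.47 = 3.6101.
t = e^3.6101 = 36.971.
T = 100·t = 3697 K → 3700 K to the nearest 100 K.

3700 K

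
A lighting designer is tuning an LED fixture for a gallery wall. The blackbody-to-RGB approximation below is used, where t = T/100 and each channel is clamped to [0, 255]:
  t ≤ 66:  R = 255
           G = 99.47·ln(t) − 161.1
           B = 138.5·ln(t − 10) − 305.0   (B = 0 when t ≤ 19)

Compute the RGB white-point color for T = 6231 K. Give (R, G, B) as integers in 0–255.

t = 6231/100 = 62.31; the t ≤ 66 branch applies.
R = 255 by definition for t ≤ 66.
G = 99.47·ln 62.31 − 161.1 = 99.47·4.1321 − 161.1 = 249.922.
B = 138.5·ln(62.31 − 10) − 305.0 = 138.5·ln 52.31 − 305.0 = 138.5·3.9572 − 305.0 = 243.070.
Rounded: (255, 250, 243).

(255, 250, 243)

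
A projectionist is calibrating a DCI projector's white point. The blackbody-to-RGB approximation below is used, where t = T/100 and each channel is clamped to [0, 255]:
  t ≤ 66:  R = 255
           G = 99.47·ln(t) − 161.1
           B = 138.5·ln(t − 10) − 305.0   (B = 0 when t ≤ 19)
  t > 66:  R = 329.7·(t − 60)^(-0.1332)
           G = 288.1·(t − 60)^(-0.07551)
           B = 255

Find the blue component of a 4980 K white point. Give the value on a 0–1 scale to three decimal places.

t = 4980/100 = 49.8; the t ≤ 66 branch applies.
B = 138.5·ln(49.8 − 10) − 305.0 = 138.5·ln 39.8 − 305.0 = 138.5·3.6839 − 305.0 = 205.216.
On a 0–1 scale: 205.216/255 = 0.8048 → 0.805.

0.805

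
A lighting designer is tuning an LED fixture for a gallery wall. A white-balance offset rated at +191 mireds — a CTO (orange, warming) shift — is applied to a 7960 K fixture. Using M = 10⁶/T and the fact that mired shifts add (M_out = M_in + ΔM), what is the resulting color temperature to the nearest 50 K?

3150 K

M_in = 10⁶/7960 = 125.63 mireds.
M_out = 125.63 + (+191) = 316.63 mireds.
T_out = 10⁶/316.63 = 3158.3 K → 3150 K.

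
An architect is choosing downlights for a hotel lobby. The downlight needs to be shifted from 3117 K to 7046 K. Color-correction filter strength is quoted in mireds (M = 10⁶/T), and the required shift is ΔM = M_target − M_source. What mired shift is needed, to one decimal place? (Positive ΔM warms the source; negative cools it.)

M_source = 10⁶/3117 = 320.821; M_target = 10⁶/7046 = 141.924.
ΔM = 141.924 − 320.821 = -178.897 → -178.9 mireds, a cooling shift.

-178.9 mireds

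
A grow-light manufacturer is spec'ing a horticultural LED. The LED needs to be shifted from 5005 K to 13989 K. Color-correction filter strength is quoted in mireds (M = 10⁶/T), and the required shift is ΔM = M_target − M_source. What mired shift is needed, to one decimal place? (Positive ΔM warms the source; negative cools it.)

-128.3 mireds

M_source = 10⁶/5005 = 199.800; M_target = 10⁶/13989 = 71.485.
ΔM = 71.485 − 199.800 = -128.315 → -128.3 mireds, a cooling shift.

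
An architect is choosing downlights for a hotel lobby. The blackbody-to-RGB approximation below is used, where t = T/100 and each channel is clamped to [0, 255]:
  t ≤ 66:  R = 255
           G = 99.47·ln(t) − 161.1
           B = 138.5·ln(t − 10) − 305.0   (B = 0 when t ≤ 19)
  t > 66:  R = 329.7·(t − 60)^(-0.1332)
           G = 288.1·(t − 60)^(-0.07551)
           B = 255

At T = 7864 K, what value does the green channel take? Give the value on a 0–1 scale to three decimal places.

t = 7864/100 = 78.64; the t > 66 branch applies.
G = 288.1·(78.64 − 60)^(-0.07551) = 288.1·18.64^(-0.07551) = 288.1·0.80180 = 231.000.
On a 0–1 scale: 231.000/255 = 0.9059 → 0.906.

0.906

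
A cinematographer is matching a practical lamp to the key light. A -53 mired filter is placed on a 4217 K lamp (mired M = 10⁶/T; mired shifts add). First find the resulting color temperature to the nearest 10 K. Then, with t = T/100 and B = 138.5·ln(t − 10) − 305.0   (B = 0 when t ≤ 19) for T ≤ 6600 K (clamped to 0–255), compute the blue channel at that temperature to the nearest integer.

220

M_in = 10⁶/4217 = 237.14; M_out = 237.14 + (-53) = 184.14.
T_out = 10⁶/184.14 = 5430.8 K → 5430 K; t = 54.3.
B = 138.5·ln(54.3 − 10) − 305.0 = 138.5·ln 44.3 − 305.0 = 138.5·3.7910 − 305.0 = 220.051.
Rounded: 220.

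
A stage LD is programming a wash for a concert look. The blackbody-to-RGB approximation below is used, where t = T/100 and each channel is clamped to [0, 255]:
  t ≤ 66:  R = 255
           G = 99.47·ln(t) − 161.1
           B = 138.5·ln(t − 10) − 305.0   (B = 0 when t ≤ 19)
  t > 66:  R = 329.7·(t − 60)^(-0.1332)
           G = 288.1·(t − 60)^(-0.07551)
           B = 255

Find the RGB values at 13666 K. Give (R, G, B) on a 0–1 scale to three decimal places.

(0.725, 0.814, 1.000)

t = 13666/100 = 136.66; the t > 66 branch applies.
R = 329.7·(136.66 − 60)^(-0.1332) = 329.7·76.66^(-0.1332) = 329.7·0.56102 = 184.967.
G = 288.1·(136.66 − 60)^(-0.07551) = 288.1·76.66^(-0.07551) = 288.1·0.72060 = 207.606.
B = 255 by definition for t > 66.
Dividing each by 255: (0.7254, 0.8141, 1.0000) → (0.725, 0.814, 1.000).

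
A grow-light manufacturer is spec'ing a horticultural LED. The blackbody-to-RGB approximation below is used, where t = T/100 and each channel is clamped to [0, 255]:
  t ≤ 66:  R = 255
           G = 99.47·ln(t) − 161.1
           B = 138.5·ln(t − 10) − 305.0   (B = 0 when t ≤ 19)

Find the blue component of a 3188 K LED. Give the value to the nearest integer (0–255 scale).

122

t = 3188/100 = 31.88; the t ≤ 66 branch applies.
B = 138.5·ln(31.88 − 10) − 305.0 = 138.5·ln 21.88 − 305.0 = 138.5·3.0856 − 305.0 = 122.352.
Rounded: 122.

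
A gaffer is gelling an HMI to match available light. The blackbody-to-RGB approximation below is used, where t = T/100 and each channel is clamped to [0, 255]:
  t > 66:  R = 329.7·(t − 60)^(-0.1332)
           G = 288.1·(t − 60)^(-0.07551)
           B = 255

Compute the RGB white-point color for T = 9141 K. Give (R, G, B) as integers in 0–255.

t = 9141/100 = 91.41; the t > 66 branch applies.
R = 329.7·(91.41 − 60)^(-0.1332) = 329.7·31.41^(-0.1332) = 329.7·0.63182 = 208.310.
G = 288.1·(91.41 − 60)^(-0.07551) = 288.1·31.41^(-0.07551) = 288.1·0.77083 = 222.075.
B = 255 by definition for t > 66.
Rounded: (208, 222, 255).

(208, 222, 255)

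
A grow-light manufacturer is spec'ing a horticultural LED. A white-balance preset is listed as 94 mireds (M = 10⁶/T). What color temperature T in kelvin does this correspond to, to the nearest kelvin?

T = 10⁶ / 94 = 10638.30 K → 10638 K.

10638 K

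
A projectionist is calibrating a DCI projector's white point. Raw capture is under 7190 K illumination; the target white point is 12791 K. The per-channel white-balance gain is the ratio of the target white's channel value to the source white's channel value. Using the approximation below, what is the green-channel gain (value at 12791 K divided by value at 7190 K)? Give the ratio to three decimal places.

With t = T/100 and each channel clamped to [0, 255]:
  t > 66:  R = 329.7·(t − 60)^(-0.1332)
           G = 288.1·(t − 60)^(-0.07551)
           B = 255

At 7190 K (t = 71.9):
  G = 288.1·(71.9 − 60)^(-0.07551) = 288.1·11.9^(-0.07551) = 288.1·0.82944 = 238.962.
At 12791 K (t = 127.91):
  G = 288.1·(127.91 − 60)^(-0.07551) = 288.1·67.91^(-0.07551) = 288.1·0.72723 = 209.514.
Gain = 209.514 / 238.962 = 0.8768 → 0.877.

0.877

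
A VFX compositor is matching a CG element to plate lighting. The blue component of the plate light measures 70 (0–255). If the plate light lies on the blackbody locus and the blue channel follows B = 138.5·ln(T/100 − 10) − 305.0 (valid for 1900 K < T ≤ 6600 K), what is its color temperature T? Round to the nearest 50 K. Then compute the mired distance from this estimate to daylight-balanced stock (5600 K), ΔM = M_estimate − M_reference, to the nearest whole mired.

+221 mireds

ln(t − 10) = (70 + 305.0) / 138.5 = 2.7076.
t − 10 = e^2.7076 = 14.993, so t = 24.993.
T = 100·t = 2499 K → 2500 K to the nearest 50 K.
M_estimate = 10⁶/2500 = 400.00; M_reference = 10⁶/5600 = 178.57.
ΔM = 400.00 − 178.57 = 221.43 → +221 mireds.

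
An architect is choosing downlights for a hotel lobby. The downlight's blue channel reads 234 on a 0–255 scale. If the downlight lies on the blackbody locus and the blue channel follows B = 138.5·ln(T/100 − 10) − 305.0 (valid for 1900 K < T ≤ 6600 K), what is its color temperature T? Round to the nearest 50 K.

ln(t − 10) = (234 + 305.0) / 138.5 = 3.8917.
t − 10 = e^3.8917 = 48.994, so t = 58.994.
T = 100·t = 5899 K → 5900 K to the nearest 50 K.

5900 K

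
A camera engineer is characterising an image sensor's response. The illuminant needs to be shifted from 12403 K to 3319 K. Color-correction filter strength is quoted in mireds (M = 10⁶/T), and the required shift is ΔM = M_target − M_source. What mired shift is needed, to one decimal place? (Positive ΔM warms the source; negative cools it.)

+220.7 mireds

M_source = 10⁶/12403 = 80.626; M_target = 10⁶/3319 = 301.296.
ΔM = 301.296 − 80.626 = 220.670 → +220.7 mireds, a warming shift.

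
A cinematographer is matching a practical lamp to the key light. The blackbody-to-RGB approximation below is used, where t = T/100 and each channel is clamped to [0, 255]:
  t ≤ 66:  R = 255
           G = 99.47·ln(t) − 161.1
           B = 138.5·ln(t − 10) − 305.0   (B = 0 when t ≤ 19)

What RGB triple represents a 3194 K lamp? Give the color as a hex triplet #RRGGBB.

t = 3194/100 = 31.94; the t ≤ 66 branch applies.
R = 255 by definition for t ≤ 66.
G = 99.47·ln 31.94 − 161.1 = 99.47·3.4639 − 161.1 = 183.450.
B = 138.5·ln(31.94 − 10) − 305.0 = 138.5·ln 21.94 − 305.0 = 138.5·3.0883 − 305.0 = 122.731.
Rounded: (255, 183, 123).
In hex: #FFB77B.

#FFB77B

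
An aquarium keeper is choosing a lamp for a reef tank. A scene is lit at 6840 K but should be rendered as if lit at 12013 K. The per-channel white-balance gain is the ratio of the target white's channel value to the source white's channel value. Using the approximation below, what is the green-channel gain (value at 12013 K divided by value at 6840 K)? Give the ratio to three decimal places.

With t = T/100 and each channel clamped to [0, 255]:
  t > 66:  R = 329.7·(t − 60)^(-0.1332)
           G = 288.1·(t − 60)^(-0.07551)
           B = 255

At 6840 K (t = 68.4):
  G = 288.1·(68.4 − 60)^(-0.07551) = 288.1·8.4^(-0.07551) = 288.1·0.85155 = 245.330.
At 12013 K (t = 120.13):
  G = 288.1·(120.13 − 60)^(-0.07551) = 288.1·60.13^(-0.07551) = 288.1·0.73394 = 211.448.
Gain = 211.448 / 245.330 = 0.8619 → 0.862.

0.862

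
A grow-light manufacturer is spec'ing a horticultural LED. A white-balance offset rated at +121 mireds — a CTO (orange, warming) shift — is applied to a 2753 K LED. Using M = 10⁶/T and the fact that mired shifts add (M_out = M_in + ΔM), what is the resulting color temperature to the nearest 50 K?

2050 K

M_in = 10⁶/2753 = 363.24 mireds.
M_out = 363.24 + (+121) = 484.24 mireds.
T_out = 10⁶/484.24 = 2065.1 K → 2050 K.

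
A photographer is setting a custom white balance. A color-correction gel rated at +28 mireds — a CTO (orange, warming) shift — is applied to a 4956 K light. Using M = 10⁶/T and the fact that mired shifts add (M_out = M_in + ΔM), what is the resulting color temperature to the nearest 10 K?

M_in = 10⁶/4956 = 201.78 mireds.
M_out = 201.78 + (+28) = 229.78 mireds.
T_out = 10⁶/229.78 = 4352.1 K → 4350 K.

4350 K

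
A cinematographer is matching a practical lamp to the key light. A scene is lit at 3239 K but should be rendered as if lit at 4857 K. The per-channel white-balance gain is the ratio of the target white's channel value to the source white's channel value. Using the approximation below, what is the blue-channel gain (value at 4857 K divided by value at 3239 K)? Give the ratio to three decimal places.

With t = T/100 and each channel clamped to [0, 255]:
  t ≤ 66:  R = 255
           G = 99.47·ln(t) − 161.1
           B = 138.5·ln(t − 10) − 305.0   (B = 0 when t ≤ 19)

1.600

At 3239 K (t = 32.39):
  B = 138.5·ln(32.39 − 10) − 305.0 = 138.5·ln 22.39 − 305.0 = 138.5·3.1086 − 305.0 = 125.543.
At 4857 K (t = 48.57):
  B = 138.5·ln(48.57 − 10) − 305.0 = 138.5·ln 38.57 − 305.0 = 138.5·3.6525 − 305.0 = 200.868.
Gain = 200.868 / 125.543 = 1.6000 → 1.600.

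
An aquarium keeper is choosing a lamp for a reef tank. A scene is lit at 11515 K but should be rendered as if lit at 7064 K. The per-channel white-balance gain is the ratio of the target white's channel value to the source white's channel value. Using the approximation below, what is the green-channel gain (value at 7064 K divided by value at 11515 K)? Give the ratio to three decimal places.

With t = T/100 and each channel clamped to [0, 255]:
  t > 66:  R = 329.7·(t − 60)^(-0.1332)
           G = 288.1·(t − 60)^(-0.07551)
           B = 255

At 11515 K (t = 115.15):
  G = 288.1·(115.15 − 60)^(-0.07551) = 288.1·55.15^(-0.07551) = 288.1·0.73875 = 212.833.
At 7064 K (t = 70.64):
  G = 288.1·(70.64 − 60)^(-0.07551) = 288.1·10.64^(-0.07551) = 288.1·0.83648 = 240.990.
Gain = 240.990 / 212.833 = 1.1323 → 1.132.

1.132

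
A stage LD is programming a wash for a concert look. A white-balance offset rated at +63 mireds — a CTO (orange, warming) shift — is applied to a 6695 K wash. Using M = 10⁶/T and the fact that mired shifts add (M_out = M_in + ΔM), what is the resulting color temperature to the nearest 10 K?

M_in = 10⁶/6695 = 149.37 mireds.
M_out = 149.37 + (+63) = 212.37 mireds.
T_out = 10⁶/212.37 = 4708.9 K → 4710 K.

4710 K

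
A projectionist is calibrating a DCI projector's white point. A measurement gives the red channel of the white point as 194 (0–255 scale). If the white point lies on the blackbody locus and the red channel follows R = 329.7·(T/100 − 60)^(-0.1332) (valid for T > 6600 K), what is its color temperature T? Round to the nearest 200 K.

11400 K

(t − 60)^(-0.1332) = 194/329.7 = 0.58841.
t − 60 = 0.58841^(1/-0.1332) = 0.58841^(-7.508) = 53.593, so t = 113.593.
T = 100·t = 11359 K → 11400 K to the nearest 200 K.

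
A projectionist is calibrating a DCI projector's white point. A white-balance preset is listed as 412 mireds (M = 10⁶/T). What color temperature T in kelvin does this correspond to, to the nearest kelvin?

2427 K

T = 10⁶ / 412 = 2427.18 K → 2427 K.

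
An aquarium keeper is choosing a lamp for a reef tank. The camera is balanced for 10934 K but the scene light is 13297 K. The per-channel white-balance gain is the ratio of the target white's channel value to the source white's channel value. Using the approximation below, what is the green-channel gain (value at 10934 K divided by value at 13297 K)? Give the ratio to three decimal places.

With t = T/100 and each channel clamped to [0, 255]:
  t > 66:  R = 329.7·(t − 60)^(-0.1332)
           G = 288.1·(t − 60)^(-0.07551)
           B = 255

1.030

At 13297 K (t = 132.97):
  G = 288.1·(132.97 − 60)^(-0.07551) = 288.1·72.97^(-0.07551) = 288.1·0.72329 = 208.381.
At 10934 K (t = 109.34):
  G = 288.1·(109.34 − 60)^(-0.07551) = 288.1·49.34^(-0.07551) = 288.1·0.74498 = 214.630.
Gain = 214.630 / 208.381 = 1.0300 → 1.030.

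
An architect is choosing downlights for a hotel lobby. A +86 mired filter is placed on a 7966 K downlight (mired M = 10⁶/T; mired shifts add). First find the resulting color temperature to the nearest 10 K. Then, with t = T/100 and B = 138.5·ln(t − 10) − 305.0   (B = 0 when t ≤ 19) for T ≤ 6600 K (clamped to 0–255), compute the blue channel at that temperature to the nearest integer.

M_in = 10⁶/7966 = 125.53; M_out = 125.53 + (+86) = 211.53.
T_out = 10⁶/211.53 = 4727.4 K → 4730 K; t = 47.3.
B = 138.5·ln(47.3 − 10) − 305.0 = 138.5·ln 37.3 − 305.0 = 138.5·3.6190 − 305.0 = 196.231.
Rounded: 196.

196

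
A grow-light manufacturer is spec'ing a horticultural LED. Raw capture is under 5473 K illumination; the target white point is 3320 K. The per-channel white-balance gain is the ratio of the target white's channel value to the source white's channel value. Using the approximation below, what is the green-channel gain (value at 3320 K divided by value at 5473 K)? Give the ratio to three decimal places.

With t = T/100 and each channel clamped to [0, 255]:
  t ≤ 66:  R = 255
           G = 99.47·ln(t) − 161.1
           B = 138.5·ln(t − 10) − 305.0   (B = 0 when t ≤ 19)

0.790

At 5473 K (t = 54.73):
  G = 99.47·ln 54.73 − 161.1 = 99.47·4.0024 − 161.1 = 237.020.
At 3320 K (t = 33.2):
  G = 99.47·ln 33.2 − 161.1 = 99.47·3.5025 − 161.1 = 187.299.
Gain = 187.299 / 237.020 = 0.7902 → 0.790.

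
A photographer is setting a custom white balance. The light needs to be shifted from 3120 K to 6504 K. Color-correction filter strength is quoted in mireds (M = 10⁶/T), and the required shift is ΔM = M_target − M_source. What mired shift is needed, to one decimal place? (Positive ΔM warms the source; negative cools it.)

-166.8 mireds

M_source = 10⁶/3120 = 320.513; M_target = 10⁶/6504 = 153.752.
ΔM = 153.752 − 320.513 = -166.761 → -166.8 mireds, a cooling shift.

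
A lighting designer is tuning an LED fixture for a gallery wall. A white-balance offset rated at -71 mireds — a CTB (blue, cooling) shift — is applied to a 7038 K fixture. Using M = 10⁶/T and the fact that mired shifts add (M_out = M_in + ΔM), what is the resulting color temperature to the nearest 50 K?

M_in = 10⁶/7038 = 142.09 mireds.
M_out = 142.09 + (-71) = 71.09 mireds.
T_out = 10⁶/71.09 = 14067.5 K → 14050 K.

14050 K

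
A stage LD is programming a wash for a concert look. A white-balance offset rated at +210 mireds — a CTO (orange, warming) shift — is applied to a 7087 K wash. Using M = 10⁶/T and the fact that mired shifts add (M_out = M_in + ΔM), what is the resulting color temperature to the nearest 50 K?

2850 K

M_in = 10⁶/7087 = 141.10 mireds.
M_out = 141.10 + (+210) = 351.10 mireds.
T_out = 10⁶/351.10 = 2848.2 K → 2850 K.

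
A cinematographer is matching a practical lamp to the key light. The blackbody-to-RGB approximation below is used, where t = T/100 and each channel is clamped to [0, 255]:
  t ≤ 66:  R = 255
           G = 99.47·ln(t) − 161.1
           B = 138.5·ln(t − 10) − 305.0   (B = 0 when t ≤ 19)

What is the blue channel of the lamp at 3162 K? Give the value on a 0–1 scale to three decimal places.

t = 3162/100 = 31.62; the t ≤ 66 branch applies.
B = 138.5·ln(31.62 − 10) − 305.0 = 138.5·ln 21.62 − 305.0 = 138.5·3.0736 − 305.0 = 120.696.
On a 0–1 scale: 120.696/255 = 0.4733 → 0.473.

0.473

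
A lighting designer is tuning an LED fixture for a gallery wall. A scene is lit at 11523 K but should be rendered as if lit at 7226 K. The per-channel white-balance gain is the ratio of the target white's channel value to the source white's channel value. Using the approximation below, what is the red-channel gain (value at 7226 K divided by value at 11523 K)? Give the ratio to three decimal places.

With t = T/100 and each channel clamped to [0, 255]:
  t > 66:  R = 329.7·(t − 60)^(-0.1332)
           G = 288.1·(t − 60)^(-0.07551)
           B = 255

1.222

At 11523 K (t = 115.23):
  R = 329.7·(115.23 − 60)^(-0.1332) = 329.7·55.23^(-0.1332) = 329.7·0.58606 = 193.224.
At 7226 K (t = 72.26):
  R = 329.7·(72.26 − 60)^(-0.1332) = 329.7·12.26^(-0.1332) = 329.7·0.71616 = 236.120.
Gain = 236.120 / 193.224 = 1.2220 → 1.222.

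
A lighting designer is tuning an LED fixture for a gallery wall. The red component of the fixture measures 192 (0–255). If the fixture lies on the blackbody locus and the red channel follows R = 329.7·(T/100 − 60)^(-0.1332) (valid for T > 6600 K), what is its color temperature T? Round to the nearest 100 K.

11800 K

(t − 60)^(-0.1332) = 192/329.7 = 0.58235.
t − 60 = 0.58235^(1/-0.1332) = 0.58235^(-7.508) = 57.929, so t = 117.929.
T = 100·t = 11793 K → 11800 K to the nearest 100 K.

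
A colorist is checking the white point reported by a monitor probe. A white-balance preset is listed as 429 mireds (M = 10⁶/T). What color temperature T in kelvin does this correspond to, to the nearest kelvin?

2331 K

T = 10⁶ / 429 = 2331.00 K → 2331 K.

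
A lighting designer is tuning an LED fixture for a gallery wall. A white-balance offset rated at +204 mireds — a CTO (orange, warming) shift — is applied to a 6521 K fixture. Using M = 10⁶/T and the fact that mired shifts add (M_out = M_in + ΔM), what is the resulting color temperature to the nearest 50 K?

M_in = 10⁶/6521 = 153.35 mireds.
M_out = 153.35 + (+204) = 357.35 mireds.
T_out = 10⁶/357.35 = 2798.4 K → 2800 K.

2800 K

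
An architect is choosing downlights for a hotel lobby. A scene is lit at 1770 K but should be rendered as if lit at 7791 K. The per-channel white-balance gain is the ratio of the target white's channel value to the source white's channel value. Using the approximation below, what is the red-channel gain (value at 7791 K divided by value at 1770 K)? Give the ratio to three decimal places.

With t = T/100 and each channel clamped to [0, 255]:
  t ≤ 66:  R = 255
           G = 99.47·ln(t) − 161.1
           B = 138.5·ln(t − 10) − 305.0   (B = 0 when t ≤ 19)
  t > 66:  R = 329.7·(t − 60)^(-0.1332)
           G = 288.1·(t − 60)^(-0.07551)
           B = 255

0.880

At 1770 K (t = 17.7):
  R = 255 by definition for t ≤ 66.
At 7791 K (t = 77.91):
  R = 329.7·(77.91 − 60)^(-0.1332) = 329.7·17.91^(-0.1332) = 329.7·0.68091 = 224.495.
Gain = 224.495 / 255.000 = 0.8804 → 0.880.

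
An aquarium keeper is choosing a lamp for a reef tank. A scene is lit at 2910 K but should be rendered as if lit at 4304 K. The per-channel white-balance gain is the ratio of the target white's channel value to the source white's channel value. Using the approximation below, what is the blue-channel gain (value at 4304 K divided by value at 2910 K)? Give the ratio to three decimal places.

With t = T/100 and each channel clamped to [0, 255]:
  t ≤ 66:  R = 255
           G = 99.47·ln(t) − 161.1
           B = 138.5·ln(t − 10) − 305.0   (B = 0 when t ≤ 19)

1.733

At 2910 K (t = 29.1):
  B = 138.5·ln(29.1 − 10) − 305.0 = 138.5·ln 19.1 − 305.0 = 138.5·2.9497 − 305.0 = 103.532.
At 4304 K (t = 43.04):
  B = 138.5·ln(43.04 − 10) − 305.0 = 138.5·ln 33.04 − 305.0 = 138.5·3.4977 − 305.0 = 179.434.
Gain = 179.434 / 103.532 = 1.7331 → 1.733.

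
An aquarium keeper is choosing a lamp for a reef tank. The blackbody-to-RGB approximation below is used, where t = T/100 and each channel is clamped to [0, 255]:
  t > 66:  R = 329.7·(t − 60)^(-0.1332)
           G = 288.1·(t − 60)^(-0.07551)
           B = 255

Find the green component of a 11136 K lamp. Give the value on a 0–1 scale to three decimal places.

0.839

t = 11136/100 = 111.36; the t > 66 branch applies.
G = 288.1·(111.36 − 60)^(-0.07551) = 288.1·51.36^(-0.07551) = 288.1·0.74273 = 213.980.
On a 0–1 scale: 213.980/255 = 0.8391 → 0.839.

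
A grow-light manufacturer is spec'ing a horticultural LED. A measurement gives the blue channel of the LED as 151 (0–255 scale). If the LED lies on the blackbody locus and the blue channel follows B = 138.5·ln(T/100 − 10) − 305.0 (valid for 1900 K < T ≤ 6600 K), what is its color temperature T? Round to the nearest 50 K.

ln(t − 10) = (151 + 305.0) / 138.5 = 3.2924.
t − 10 = e^3.2924 = 26.908, so t = 36.908.
T = 100·t = 3691 K → 3700 K to the nearest 50 K.

3700 K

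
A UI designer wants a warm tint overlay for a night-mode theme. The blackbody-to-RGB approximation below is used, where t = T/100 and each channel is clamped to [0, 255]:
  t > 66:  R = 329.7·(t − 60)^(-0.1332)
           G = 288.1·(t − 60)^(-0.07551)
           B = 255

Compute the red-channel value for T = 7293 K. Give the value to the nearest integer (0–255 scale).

234

t = 7293/100 = 72.93; the t > 66 branch applies.
R = 329.7·(72.93 − 60)^(-0.1332) = 329.7·12.93^(-0.1332) = 329.7·0.71111 = 234.452.
Rounded: 234.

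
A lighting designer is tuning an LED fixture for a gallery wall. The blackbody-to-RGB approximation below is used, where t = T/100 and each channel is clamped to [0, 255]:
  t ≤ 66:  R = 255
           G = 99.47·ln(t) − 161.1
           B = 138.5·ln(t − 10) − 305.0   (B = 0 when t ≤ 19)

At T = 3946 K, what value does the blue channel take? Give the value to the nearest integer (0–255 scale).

164

t = 3946/100 = 39.46; the t ≤ 66 branch applies.
B = 138.5·ln(39.46 − 10) − 305.0 = 138.5·ln 29.46 − 305.0 = 138.5·3.3830 − 305.0 = 163.550.
Rounded: 164.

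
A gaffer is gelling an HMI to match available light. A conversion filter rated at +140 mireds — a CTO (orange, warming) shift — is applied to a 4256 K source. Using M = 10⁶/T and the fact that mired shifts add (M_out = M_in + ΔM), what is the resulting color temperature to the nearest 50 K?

2650 K

M_in = 10⁶/4256 = 234.96 mireds.
M_out = 234.96 + (+140) = 374.96 mireds.
T_out = 10⁶/374.96 = 2666.9 K → 2650 K.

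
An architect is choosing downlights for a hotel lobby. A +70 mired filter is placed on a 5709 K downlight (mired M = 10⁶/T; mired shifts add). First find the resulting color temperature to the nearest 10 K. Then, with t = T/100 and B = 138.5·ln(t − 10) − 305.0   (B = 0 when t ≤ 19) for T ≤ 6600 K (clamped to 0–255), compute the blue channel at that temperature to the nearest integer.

170

M_in = 10⁶/5709 = 175.16; M_out = 175.16 + (+70) = 245.16.
T_out = 10⁶/245.16 = 4078.9 K → 4080 K; t = 40.8.
B = 138.5·ln(40.8 − 10) − 305.0 = 138.5·ln 30.8 − 305.0 = 138.5·3.4275 − 305.0 = 169.711.
Rounded: 170.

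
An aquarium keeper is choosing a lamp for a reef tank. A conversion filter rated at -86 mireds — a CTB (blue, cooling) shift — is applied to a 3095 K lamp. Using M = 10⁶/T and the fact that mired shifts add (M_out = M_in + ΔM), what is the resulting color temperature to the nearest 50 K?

M_in = 10⁶/3095 = 323.10 mireds.
M_out = 323.10 + (-86) = 237.10 mireds.
T_out = 10⁶/237.10 = 4217.6 K → 4200 K.

4200 K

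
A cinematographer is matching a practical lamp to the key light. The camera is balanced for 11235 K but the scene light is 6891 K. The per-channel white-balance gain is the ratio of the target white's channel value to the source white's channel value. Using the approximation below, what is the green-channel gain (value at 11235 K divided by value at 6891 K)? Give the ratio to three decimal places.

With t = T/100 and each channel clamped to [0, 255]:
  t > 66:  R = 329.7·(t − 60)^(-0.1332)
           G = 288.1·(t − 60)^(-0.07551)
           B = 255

0.875

At 6891 K (t = 68.91):
  G = 288.1·(68.91 − 60)^(-0.07551) = 288.1·8.91^(-0.07551) = 288.1·0.84776 = 244.241.
At 11235 K (t = 112.35):
  G = 288.1·(112.35 − 60)^(-0.07551) = 288.1·52.35^(-0.07551) = 288.1·0.74166 = 213.672.
Gain = 213.672 / 244.241 = 0.8748 → 0.875.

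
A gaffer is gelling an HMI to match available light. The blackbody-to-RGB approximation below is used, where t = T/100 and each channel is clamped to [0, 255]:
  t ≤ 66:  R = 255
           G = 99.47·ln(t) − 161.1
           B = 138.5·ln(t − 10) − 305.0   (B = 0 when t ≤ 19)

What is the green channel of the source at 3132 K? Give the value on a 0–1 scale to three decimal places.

0.712

t = 3132/100 = 31.32; the t ≤ 66 branch applies.
G = 99.47·ln 31.32 − 161.1 = 99.47·3.4443 − 161.1 = 181.500.
On a 0–1 scale: 181.500/255 = 0.7118 → 0.712.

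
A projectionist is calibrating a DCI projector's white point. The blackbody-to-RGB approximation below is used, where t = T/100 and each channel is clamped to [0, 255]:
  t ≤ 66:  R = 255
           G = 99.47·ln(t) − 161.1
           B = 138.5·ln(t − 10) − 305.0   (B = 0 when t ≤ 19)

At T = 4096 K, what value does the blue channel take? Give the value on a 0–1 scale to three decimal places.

t = 4096/100 = 40.96; the t ≤ 66 branch applies.
B = 138.5·ln(40.96 − 10) − 305.0 = 138.5·ln 30.96 − 305.0 = 138.5·3.4327 − 305.0 = 170.428.
On a 0–1 scale: 170.428/255 = 0.6683 → 0.668.

0.668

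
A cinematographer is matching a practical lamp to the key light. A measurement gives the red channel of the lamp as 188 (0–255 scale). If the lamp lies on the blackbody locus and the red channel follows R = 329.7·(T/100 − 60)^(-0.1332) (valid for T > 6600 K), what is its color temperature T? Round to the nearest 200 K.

12800 K

(t − 60)^(-0.1332) = 188/329.7 = 0.57022.
t − 60 = 0.57022^(1/-0.1332) = 0.57022^(-7.508) = 67.848, so t = 127.848.
T = 100·t = 12785 K → 12800 K to the nearest 200 K.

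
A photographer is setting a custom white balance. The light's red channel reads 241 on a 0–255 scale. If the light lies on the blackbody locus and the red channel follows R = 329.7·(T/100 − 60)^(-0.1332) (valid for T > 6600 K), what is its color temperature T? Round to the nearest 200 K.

(t − 60)^(-0.1332) = 241/329.7 = 0.73097.
t − 60 = 0.73097^(1/-0.1332) = 0.73097^(-7.508) = 10.514, so t = 70.514.
T = 100·t = 7051 K → 7000 K to the nearest 200 K.

7000 K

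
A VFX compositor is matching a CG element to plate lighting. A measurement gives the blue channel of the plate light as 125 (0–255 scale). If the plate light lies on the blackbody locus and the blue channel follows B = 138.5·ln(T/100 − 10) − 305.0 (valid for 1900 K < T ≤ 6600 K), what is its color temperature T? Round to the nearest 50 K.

ln(t − 10) = (125 + 305.0) / 138.5 = 3.1047.
t − 10 = e^3.1047 = 22.302, so t = 32.302.
T = 100·t = 3230 K → 3250 K to the nearest 50 K.

3250 K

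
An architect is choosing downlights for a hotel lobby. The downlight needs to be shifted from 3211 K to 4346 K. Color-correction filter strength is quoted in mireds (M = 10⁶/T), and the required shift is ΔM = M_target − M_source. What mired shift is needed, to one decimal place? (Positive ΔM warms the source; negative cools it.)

-81.3 mireds

M_source = 10⁶/3211 = 311.429; M_target = 10⁶/4346 = 230.097.
ΔM = 230.097 − 311.429 = -81.333 → -81.3 mireds, a cooling shift.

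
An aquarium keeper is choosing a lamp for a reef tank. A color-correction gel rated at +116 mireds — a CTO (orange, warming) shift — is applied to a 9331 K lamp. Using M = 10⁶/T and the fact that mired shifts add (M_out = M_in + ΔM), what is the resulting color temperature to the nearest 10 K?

M_in = 10⁶/9331 = 107.17 mireds.
M_out = 107.17 + (+116) = 223.17 mireds.
T_out = 10⁶/223.17 = 4480.9 K → 4480 K.

4480 K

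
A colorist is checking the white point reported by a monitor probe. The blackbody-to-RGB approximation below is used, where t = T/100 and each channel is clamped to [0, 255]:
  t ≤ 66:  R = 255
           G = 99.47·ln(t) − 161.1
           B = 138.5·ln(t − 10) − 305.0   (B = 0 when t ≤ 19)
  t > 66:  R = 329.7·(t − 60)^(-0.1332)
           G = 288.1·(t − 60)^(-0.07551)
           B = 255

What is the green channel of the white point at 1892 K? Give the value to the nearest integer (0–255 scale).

131

t = 1892/100 = 18.92; the t ≤ 66 branch applies.
G = 99.47·ln 18.92 − 161.1 = 99.47·2.9402 − 161.1 = 131.364.
Rounded: 131.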